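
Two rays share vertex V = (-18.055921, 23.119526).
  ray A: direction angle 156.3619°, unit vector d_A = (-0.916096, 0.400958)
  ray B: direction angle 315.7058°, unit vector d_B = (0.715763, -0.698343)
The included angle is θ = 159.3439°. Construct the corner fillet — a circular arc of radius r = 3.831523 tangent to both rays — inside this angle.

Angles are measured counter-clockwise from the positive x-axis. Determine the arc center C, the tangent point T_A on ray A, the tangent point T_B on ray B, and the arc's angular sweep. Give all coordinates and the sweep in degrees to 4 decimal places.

center=(-20.2319,19.8894) T_A=(-18.6956,23.3995) T_B=(-17.5561,22.6319) sweep=20.6561

bisector direction at 236.0338° = (-0.558703,-0.829368)
center distance |VC| = r/sin(θ/2) = 3.831523/sin(79.6719°) = 3.894626
C = V + |VC|·bis = (-20.2319,19.8894)
T_A = V + ((C−V)·d_A)·d_A = V + 0.6982·d_A = (-18.6956,23.3995)
T_B = V + ((C−V)·d_B)·d_B = V + 0.6982·d_B = (-17.5561,22.6319)
sweep = 180° − θ = 20.6561°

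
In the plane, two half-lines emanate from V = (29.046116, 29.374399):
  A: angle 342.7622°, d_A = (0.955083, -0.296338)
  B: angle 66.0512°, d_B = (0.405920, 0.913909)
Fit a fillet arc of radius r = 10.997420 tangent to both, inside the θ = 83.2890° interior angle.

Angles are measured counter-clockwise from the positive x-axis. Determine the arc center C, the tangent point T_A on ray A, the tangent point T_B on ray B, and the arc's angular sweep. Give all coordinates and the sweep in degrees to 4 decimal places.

center=(44.1169,36.2129) T_A=(40.8579,25.7095) T_B=(34.0663,40.6770) sweep=96.7110

bisector direction at 24.4067° = (0.910635,0.413211)
center distance |VC| = r/sin(θ/2) = 10.997420/sin(41.6445°) = 16.549748
C = V + |VC|·bis = (44.1169,36.2129)
T_A = V + ((C−V)·d_A)·d_A = V + 12.3673·d_A = (40.8579,25.7095)
T_B = V + ((C−V)·d_B)·d_B = V + 12.3673·d_B = (34.0663,40.6770)
sweep = 180° − θ = 96.7110°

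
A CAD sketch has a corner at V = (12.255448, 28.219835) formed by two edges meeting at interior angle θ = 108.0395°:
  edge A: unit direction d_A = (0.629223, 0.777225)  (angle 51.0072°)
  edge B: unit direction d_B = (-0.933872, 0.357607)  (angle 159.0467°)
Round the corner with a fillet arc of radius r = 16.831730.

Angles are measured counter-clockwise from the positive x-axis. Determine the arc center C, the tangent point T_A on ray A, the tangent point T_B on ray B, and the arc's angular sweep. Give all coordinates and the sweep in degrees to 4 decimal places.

bisector direction at 105.0270° = (-0.259273,0.965804)
center distance |VC| = r/sin(θ/2) = 16.831730/sin(54.0198°) = 20.799955
C = V + |VC|·bis = (6.8626,48.3085)
T_A = V + ((C−V)·d_A)·d_A = V + 12.2201·d_A = (19.9446,37.7176)
T_B = V + ((C−V)·d_B)·d_B = V + 12.2201·d_B = (0.8434,32.5898)
sweep = 180° − θ = 71.9605°

center=(6.8626,48.3085) T_A=(19.9446,37.7176) T_B=(0.8434,32.5898) sweep=71.9605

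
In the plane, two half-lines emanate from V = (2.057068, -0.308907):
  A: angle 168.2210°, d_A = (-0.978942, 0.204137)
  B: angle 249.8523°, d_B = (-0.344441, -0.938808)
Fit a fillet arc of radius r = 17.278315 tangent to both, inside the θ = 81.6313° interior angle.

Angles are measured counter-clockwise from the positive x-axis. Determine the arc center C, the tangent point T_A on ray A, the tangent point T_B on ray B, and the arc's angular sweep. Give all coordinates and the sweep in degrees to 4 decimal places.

bisector direction at 209.0367° = (-0.874309,-0.485369)
center distance |VC| = r/sin(θ/2) = 17.278315/sin(40.8156°) = 26.434504
C = V + |VC|·bis = (-21.0549,-13.1394)
T_A = V + ((C−V)·d_A)·d_A = V + 20.0061·d_A = (-17.5277,3.7751)
T_B = V + ((C−V)·d_B)·d_B = V + 20.0061·d_B = (-4.8339,-19.0908)
sweep = 180° − θ = 98.3687°

center=(-21.0549,-13.1394) T_A=(-17.5277,3.7751) T_B=(-4.8339,-19.0908) sweep=98.3687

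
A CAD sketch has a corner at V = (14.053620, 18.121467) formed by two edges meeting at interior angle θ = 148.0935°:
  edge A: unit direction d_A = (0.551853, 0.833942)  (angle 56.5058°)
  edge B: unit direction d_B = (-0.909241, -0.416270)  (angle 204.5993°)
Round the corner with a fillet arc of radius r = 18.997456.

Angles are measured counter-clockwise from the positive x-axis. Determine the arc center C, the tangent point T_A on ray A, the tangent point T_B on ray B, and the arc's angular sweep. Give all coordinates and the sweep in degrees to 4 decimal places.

center=(1.2078,33.1341) T_A=(17.0505,22.6503) T_B=(9.1158,15.8608) sweep=31.9065

bisector direction at 130.5525° = (-0.650145,0.759810)
center distance |VC| = r/sin(θ/2) = 18.997456/sin(74.0468°) = 19.758427
C = V + |VC|·bis = (1.2078,33.1341)
T_A = V + ((C−V)·d_A)·d_A = V + 5.4307·d_A = (17.0505,22.6503)
T_B = V + ((C−V)·d_B)·d_B = V + 5.4307·d_B = (9.1158,15.8608)
sweep = 180° − θ = 31.9065°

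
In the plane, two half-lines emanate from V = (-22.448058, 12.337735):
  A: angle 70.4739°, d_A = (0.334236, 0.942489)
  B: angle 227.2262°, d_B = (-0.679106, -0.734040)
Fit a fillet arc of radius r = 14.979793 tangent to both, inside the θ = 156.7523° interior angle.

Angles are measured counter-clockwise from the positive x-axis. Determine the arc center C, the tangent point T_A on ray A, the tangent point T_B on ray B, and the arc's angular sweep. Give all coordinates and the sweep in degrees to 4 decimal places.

bisector direction at 148.8501° = (-0.855816,0.517280)
center distance |VC| = r/sin(θ/2) = 14.979793/sin(78.3761°) = 15.293439
C = V + |VC|·bis = (-35.5364,20.2487)
T_A = V + ((C−V)·d_A)·d_A = V + 3.0814·d_A = (-21.4181,15.2419)
T_B = V + ((C−V)·d_B)·d_B = V + 3.0814·d_B = (-24.5407,10.0759)
sweep = 180° − θ = 23.2477°

center=(-35.5364,20.2487) T_A=(-21.4181,15.2419) T_B=(-24.5407,10.0759) sweep=23.2477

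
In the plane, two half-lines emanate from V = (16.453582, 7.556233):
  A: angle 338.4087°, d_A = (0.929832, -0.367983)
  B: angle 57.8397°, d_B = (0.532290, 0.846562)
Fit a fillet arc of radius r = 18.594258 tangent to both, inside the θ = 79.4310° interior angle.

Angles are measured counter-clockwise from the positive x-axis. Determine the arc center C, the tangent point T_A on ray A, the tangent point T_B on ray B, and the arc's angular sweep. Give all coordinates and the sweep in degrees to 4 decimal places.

center=(44.1099,16.6086) T_A=(37.2675,-0.6809) T_B=(28.3687,26.5062) sweep=100.5690

bisector direction at 18.1242° = (0.950384,0.311078)
center distance |VC| = r/sin(θ/2) = 18.594258/sin(39.7155°) = 29.100091
C = V + |VC|·bis = (44.1099,16.6086)
T_A = V + ((C−V)·d_A)·d_A = V + 22.3846·d_A = (37.2675,-0.6809)
T_B = V + ((C−V)·d_B)·d_B = V + 22.3846·d_B = (28.3687,26.5062)
sweep = 180° − θ = 100.5690°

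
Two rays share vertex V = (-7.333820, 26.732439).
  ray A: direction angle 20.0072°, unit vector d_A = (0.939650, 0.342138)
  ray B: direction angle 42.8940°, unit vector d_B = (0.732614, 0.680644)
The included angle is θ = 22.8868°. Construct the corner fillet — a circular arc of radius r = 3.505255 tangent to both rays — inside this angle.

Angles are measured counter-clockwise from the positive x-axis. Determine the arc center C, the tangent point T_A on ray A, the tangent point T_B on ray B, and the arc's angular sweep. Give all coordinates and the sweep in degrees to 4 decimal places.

bisector direction at 31.4506° = (0.853090,0.521763)
center distance |VC| = r/sin(θ/2) = 3.505255/sin(11.4434°) = 17.667633
C = V + |VC|·bis = (7.7383,35.9508)
T_A = V + ((C−V)·d_A)·d_A = V + 17.3164·d_A = (8.9375,32.6570)
T_B = V + ((C−V)·d_B)·d_B = V + 17.3164·d_B = (5.3524,38.5188)
sweep = 180° − θ = 157.1132°

center=(7.7383,35.9508) T_A=(8.9375,32.6570) T_B=(5.3524,38.5188) sweep=157.1132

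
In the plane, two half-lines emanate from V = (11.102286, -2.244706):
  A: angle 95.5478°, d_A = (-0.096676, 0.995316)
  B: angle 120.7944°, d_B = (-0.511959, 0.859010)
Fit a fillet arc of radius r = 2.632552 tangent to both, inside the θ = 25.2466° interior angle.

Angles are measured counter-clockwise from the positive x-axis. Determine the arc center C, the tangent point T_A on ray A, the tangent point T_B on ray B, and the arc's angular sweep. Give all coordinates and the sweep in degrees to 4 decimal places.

bisector direction at 108.1711° = (-0.311856,0.950129)
center distance |VC| = r/sin(θ/2) = 2.632552/sin(12.6233°) = 12.046083
C = V + |VC|·bis = (7.3456,9.2006)
T_A = V + ((C−V)·d_A)·d_A = V + 11.7549·d_A = (9.9659,9.4551)
T_B = V + ((C−V)·d_B)·d_B = V + 11.7549·d_B = (5.0843,7.8529)
sweep = 180° − θ = 154.7534°

center=(7.3456,9.2006) T_A=(9.9659,9.4551) T_B=(5.0843,7.8529) sweep=154.7534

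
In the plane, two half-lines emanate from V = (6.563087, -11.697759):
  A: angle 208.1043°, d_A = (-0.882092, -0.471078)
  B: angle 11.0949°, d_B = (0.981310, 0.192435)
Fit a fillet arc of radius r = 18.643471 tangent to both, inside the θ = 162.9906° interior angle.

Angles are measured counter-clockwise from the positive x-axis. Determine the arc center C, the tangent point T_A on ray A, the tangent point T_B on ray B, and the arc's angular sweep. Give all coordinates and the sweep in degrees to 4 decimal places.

bisector direction at 289.5996° = (0.335445,-0.942060)
center distance |VC| = r/sin(θ/2) = 18.643471/sin(81.4953°) = 18.850759
C = V + |VC|·bis = (12.8865,-29.4563)
T_A = V + ((C−V)·d_A)·d_A = V + 2.7878·d_A = (4.1039,-13.0111)
T_B = V + ((C−V)·d_B)·d_B = V + 2.7878·d_B = (9.2988,-11.1613)
sweep = 180° − θ = 17.0094°

center=(12.8865,-29.4563) T_A=(4.1039,-13.0111) T_B=(9.2988,-11.1613) sweep=17.0094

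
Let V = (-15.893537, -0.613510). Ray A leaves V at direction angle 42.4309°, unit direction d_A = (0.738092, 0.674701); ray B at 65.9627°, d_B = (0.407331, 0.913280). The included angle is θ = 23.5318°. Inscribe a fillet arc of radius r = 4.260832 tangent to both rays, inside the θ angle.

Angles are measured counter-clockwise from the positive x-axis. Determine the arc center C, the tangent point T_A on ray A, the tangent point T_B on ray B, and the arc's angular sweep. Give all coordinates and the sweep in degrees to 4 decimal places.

center=(-3.6697,16.3332) T_A=(-0.7949,13.1883) T_B=(-7.5611,18.0688) sweep=156.4682

bisector direction at 54.1968° = (0.585003,0.811031)
center distance |VC| = r/sin(θ/2) = 4.260832/sin(11.7659°) = 20.895298
C = V + |VC|·bis = (-3.6697,16.3332)
T_A = V + ((C−V)·d_A)·d_A = V + 20.4563·d_A = (-0.7949,13.1883)
T_B = V + ((C−V)·d_B)·d_B = V + 20.4563·d_B = (-7.5611,18.0688)
sweep = 180° − θ = 156.4682°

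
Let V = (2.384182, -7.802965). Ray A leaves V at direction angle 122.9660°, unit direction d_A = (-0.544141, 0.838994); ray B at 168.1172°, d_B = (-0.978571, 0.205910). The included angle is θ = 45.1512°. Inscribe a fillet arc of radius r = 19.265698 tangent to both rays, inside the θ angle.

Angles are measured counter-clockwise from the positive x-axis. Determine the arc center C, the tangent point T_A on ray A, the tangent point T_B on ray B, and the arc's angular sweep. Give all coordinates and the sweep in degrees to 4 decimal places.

center=(-38.9943,20.5915) T_A=(-22.8305,31.0747) T_B=(-42.9613,1.7386) sweep=134.8488

bisector direction at 145.5416° = (-0.824537,0.565808)
center distance |VC| = r/sin(θ/2) = 19.265698/sin(22.5756°) = 50.183879
C = V + |VC|·bis = (-38.9943,20.5915)
T_A = V + ((C−V)·d_A)·d_A = V + 46.3385·d_A = (-22.8305,31.0747)
T_B = V + ((C−V)·d_B)·d_B = V + 46.3385·d_B = (-42.9613,1.7386)
sweep = 180° − θ = 134.8488°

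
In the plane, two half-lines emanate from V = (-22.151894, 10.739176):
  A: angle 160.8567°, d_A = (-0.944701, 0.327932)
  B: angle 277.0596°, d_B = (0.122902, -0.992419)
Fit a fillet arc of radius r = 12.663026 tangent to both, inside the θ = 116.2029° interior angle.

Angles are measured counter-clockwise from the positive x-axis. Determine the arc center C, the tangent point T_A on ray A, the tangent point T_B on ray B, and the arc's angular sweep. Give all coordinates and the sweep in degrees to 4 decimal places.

center=(-33.7503,1.3610) T_A=(-29.5976,13.3238) T_B=(-21.1832,2.9173) sweep=63.7971

bisector direction at 218.9581° = (-0.777605,-0.628753)
center distance |VC| = r/sin(θ/2) = 12.663026/sin(58.1014°) = 14.915487
C = V + |VC|·bis = (-33.7503,1.3610)
T_A = V + ((C−V)·d_A)·d_A = V + 7.8816·d_A = (-29.5976,13.3238)
T_B = V + ((C−V)·d_B)·d_B = V + 7.8816·d_B = (-21.1832,2.9173)
sweep = 180° − θ = 63.7971°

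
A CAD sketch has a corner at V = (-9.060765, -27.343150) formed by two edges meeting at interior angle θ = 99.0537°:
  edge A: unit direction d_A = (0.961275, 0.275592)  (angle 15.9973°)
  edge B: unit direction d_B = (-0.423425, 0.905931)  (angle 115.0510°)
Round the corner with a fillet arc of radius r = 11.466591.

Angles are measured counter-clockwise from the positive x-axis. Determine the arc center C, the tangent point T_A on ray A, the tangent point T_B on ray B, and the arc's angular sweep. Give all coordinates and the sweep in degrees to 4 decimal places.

center=(-2.8157,-13.6242) T_A=(0.3444,-24.6467) T_B=(-13.2036,-18.4794) sweep=80.9463

bisector direction at 65.5242° = (0.414310,0.910136)
center distance |VC| = r/sin(θ/2) = 11.466591/sin(49.5269°) = 15.073533
C = V + |VC|·bis = (-2.8157,-13.6242)
T_A = V + ((C−V)·d_A)·d_A = V + 9.7841·d_A = (0.3444,-24.6467)
T_B = V + ((C−V)·d_B)·d_B = V + 9.7841·d_B = (-13.2036,-18.4794)
sweep = 180° − θ = 80.9463°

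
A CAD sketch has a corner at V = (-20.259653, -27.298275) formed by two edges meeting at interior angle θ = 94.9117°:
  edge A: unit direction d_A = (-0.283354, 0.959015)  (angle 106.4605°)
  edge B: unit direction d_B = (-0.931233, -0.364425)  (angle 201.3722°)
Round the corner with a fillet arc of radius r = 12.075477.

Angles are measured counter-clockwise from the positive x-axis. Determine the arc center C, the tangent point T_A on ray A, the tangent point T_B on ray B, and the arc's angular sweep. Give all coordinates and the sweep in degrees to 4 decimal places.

bisector direction at 153.9164° = (-0.898153,0.439683)
center distance |VC| = r/sin(θ/2) = 12.075477/sin(47.4558°) = 16.390051
C = V + |VC|·bis = (-34.9804,-20.0919)
T_A = V + ((C−V)·d_A)·d_A = V + 11.0823·d_A = (-23.3999,-16.6702)
T_B = V + ((C−V)·d_B)·d_B = V + 11.0823·d_B = (-30.5798,-31.3369)
sweep = 180° − θ = 85.0883°

center=(-34.9804,-20.0919) T_A=(-23.3999,-16.6702) T_B=(-30.5798,-31.3369) sweep=85.0883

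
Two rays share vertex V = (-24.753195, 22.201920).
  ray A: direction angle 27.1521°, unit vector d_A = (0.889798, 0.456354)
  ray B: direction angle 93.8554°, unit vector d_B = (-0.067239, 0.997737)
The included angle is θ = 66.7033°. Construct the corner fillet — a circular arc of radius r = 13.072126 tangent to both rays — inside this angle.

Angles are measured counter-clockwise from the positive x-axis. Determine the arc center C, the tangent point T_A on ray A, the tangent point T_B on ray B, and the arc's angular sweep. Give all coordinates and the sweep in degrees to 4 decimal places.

center=(-13.0461,42.8973) T_A=(-7.0806,31.2657) T_B=(-26.0886,42.0183) sweep=113.2967

bisector direction at 60.5037° = (0.492367,0.870388)
center distance |VC| = r/sin(θ/2) = 13.072126/sin(33.3516°) = 23.777184
C = V + |VC|·bis = (-13.0461,42.8973)
T_A = V + ((C−V)·d_A)·d_A = V + 19.8614·d_A = (-7.0806,31.2657)
T_B = V + ((C−V)·d_B)·d_B = V + 19.8614·d_B = (-26.0886,42.0183)
sweep = 180° − θ = 113.2967°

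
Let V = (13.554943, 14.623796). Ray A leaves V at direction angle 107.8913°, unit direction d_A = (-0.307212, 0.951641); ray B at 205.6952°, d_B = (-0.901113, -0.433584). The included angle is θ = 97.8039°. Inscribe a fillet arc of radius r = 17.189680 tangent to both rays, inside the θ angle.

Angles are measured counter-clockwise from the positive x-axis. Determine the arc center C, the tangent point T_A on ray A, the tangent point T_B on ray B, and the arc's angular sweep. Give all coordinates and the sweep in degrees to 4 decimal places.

center=(-7.4099,23.6123) T_A=(8.9485,28.8932) T_B=(0.0432,8.1224) sweep=82.1961

bisector direction at 156.7933° = (-0.919089,0.394050)
center distance |VC| = r/sin(θ/2) = 17.189680/sin(48.9019°) = 22.810516
C = V + |VC|·bis = (-7.4099,23.6123)
T_A = V + ((C−V)·d_A)·d_A = V + 14.9945·d_A = (8.9485,28.8932)
T_B = V + ((C−V)·d_B)·d_B = V + 14.9945·d_B = (0.0432,8.1224)
sweep = 180° − θ = 82.1961°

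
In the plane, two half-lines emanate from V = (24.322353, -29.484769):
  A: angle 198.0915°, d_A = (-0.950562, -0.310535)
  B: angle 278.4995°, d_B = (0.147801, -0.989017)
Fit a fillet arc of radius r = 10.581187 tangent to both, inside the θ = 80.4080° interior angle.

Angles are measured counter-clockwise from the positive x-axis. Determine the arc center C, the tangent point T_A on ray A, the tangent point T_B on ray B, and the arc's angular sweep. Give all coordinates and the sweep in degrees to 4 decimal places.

center=(15.7078,-43.4305) T_A=(12.4219,-33.3725) T_B=(26.1727,-41.8666) sweep=99.5920

bisector direction at 238.2955° = (-0.525538,-0.850770)
center distance |VC| = r/sin(θ/2) = 10.581187/sin(40.2040°) = 16.391954
C = V + |VC|·bis = (15.7078,-43.4305)
T_A = V + ((C−V)·d_A)·d_A = V + 12.5194·d_A = (12.4219,-33.3725)
T_B = V + ((C−V)·d_B)·d_B = V + 12.5194·d_B = (26.1727,-41.8666)
sweep = 180° − θ = 99.5920°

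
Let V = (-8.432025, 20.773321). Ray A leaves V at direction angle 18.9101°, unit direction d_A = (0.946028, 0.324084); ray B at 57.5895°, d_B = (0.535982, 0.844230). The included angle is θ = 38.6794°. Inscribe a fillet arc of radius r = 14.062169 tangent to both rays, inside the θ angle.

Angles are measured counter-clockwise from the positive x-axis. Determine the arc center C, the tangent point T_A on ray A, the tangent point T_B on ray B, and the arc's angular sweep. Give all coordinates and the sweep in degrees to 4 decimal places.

center=(24.9144,47.0614) T_A=(29.4718,33.7582) T_B=(13.0427,54.5984) sweep=141.3206

bisector direction at 38.2498° = (0.785319,0.619091)
center distance |VC| = r/sin(θ/2) = 14.062169/sin(19.3397°) = 42.462308
C = V + |VC|·bis = (24.9144,47.0614)
T_A = V + ((C−V)·d_A)·d_A = V + 40.0662·d_A = (29.4718,33.7582)
T_B = V + ((C−V)·d_B)·d_B = V + 40.0662·d_B = (13.0427,54.5984)
sweep = 180° − θ = 141.3206°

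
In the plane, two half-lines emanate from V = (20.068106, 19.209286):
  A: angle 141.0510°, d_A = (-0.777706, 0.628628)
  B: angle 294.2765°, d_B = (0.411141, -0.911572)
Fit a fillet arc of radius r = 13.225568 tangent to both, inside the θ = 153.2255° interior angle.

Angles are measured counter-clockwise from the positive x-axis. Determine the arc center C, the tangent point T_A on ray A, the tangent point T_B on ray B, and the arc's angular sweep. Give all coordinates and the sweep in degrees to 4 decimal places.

center=(9.3062,10.9024) T_A=(17.6201,21.1880) T_B=(21.3622,16.3400) sweep=26.7745

bisector direction at 217.6637° = (-0.791610,-0.611026)
center distance |VC| = r/sin(θ/2) = 13.225568/sin(76.6128°) = 13.594979
C = V + |VC|·bis = (9.3062,10.9024)
T_A = V + ((C−V)·d_A)·d_A = V + 3.1477·d_A = (17.6201,21.1880)
T_B = V + ((C−V)·d_B)·d_B = V + 3.1477·d_B = (21.3622,16.3400)
sweep = 180° − θ = 26.7745°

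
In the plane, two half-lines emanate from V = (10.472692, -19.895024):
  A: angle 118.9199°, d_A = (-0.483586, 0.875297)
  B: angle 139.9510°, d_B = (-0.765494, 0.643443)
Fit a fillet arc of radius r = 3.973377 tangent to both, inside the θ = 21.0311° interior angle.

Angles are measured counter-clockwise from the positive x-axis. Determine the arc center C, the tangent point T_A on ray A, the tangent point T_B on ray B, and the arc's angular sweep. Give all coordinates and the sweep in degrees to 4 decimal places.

center=(-3.3568,-3.0799) T_A=(0.1210,-1.1584) T_B=(-5.9135,-6.1215) sweep=158.9689

bisector direction at 129.4354° = (-0.635208,0.772341)
center distance |VC| = r/sin(θ/2) = 3.973377/sin(10.5155°) = 21.771646
C = V + |VC|·bis = (-3.3568,-3.0799)
T_A = V + ((C−V)·d_A)·d_A = V + 21.4060·d_A = (0.1210,-1.1584)
T_B = V + ((C−V)·d_B)·d_B = V + 21.4060·d_B = (-5.9135,-6.1215)
sweep = 180° − θ = 158.9689°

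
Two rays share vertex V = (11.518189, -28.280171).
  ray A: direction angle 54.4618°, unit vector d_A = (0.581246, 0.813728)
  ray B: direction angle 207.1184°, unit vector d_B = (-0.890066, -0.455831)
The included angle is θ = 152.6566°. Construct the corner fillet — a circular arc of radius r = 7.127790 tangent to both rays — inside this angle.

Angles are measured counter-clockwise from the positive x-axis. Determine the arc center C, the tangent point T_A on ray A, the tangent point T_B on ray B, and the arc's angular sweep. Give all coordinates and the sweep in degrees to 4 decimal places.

bisector direction at 130.7901° = (-0.653290,0.757108)
center distance |VC| = r/sin(θ/2) = 7.127790/sin(76.3283°) = 7.335638
C = V + |VC|·bis = (6.7259,-22.7263)
T_A = V + ((C−V)·d_A)·d_A = V + 1.7338·d_A = (12.5260,-26.8693)
T_B = V + ((C−V)·d_B)·d_B = V + 1.7338·d_B = (9.9750,-29.0705)
sweep = 180° − θ = 27.3434°

center=(6.7259,-22.7263) T_A=(12.5260,-26.8693) T_B=(9.9750,-29.0705) sweep=27.3434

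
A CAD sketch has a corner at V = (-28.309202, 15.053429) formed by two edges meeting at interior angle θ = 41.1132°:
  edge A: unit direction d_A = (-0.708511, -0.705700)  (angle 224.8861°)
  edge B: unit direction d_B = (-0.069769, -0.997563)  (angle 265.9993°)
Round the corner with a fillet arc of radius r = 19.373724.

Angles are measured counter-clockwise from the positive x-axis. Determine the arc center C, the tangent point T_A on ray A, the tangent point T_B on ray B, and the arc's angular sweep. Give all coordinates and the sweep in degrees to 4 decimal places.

center=(-51.2401,-35.1307) T_A=(-64.9121,-21.4042) T_B=(-31.9136,-36.4824) sweep=138.8868

bisector direction at 245.4427° = (-0.415603,-0.909546)
center distance |VC| = r/sin(θ/2) = 19.373724/sin(20.5566°) = 55.174965
C = V + |VC|·bis = (-51.2401,-35.1307)
T_A = V + ((C−V)·d_A)·d_A = V + 51.6617·d_A = (-64.9121,-21.4042)
T_B = V + ((C−V)·d_B)·d_B = V + 51.6617·d_B = (-31.9136,-36.4824)
sweep = 180° − θ = 138.8868°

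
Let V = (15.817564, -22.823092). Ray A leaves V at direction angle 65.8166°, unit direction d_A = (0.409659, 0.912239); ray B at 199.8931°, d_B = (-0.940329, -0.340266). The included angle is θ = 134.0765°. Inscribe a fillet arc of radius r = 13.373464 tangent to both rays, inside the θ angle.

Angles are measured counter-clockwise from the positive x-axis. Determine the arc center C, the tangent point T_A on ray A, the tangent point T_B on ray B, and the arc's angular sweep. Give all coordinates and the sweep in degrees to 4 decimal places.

center=(5.9390,-12.1756) T_A=(18.1388,-17.6542) T_B=(10.4895,-24.7511) sweep=45.9235

bisector direction at 132.8548° = (-0.680143,0.733079)
center distance |VC| = r/sin(θ/2) = 13.373464/sin(67.0383°) = 14.524289
C = V + |VC|·bis = (5.9390,-12.1756)
T_A = V + ((C−V)·d_A)·d_A = V + 5.6662·d_A = (18.1388,-17.6542)
T_B = V + ((C−V)·d_B)·d_B = V + 5.6662·d_B = (10.4895,-24.7511)
sweep = 180° − θ = 45.9235°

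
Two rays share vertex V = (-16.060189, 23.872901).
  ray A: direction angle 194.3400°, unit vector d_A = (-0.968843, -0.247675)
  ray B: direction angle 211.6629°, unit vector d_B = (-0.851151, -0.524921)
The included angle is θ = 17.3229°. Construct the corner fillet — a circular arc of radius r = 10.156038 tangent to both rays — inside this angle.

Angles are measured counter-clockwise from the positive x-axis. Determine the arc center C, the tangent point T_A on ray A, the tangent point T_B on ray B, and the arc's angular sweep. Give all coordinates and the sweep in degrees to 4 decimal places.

bisector direction at 203.0015° = (-0.920495,-0.390754)
center distance |VC| = r/sin(θ/2) = 10.156038/sin(8.6615°) = 67.439095
C = V + |VC|·bis = (-78.1375,-2.4792)
T_A = V + ((C−V)·d_A)·d_A = V + 66.6700·d_A = (-80.6529,7.3604)
T_B = V + ((C−V)·d_B)·d_B = V + 66.6700·d_B = (-72.8064,-11.1235)
sweep = 180° − θ = 162.6771°

center=(-78.1375,-2.4792) T_A=(-80.6529,7.3604) T_B=(-72.8064,-11.1235) sweep=162.6771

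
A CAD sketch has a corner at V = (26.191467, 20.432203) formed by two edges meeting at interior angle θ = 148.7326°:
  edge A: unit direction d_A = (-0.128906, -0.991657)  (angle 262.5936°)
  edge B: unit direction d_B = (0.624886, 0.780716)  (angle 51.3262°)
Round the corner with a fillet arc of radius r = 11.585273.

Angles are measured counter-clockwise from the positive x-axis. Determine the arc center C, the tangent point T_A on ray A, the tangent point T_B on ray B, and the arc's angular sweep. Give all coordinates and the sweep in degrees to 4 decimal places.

bisector direction at 336.9599° = (0.920231,-0.391375)
center distance |VC| = r/sin(θ/2) = 11.585273/sin(74.3663°) = 12.030345
C = V + |VC|·bis = (37.2622,15.7238)
T_A = V + ((C−V)·d_A)·d_A = V + 3.2420·d_A = (25.7736,17.2172)
T_B = V + ((C−V)·d_B)·d_B = V + 3.2420·d_B = (28.2174,22.9633)
sweep = 180° − θ = 31.2674°

center=(37.2622,15.7238) T_A=(25.7736,17.2172) T_B=(28.2174,22.9633) sweep=31.2674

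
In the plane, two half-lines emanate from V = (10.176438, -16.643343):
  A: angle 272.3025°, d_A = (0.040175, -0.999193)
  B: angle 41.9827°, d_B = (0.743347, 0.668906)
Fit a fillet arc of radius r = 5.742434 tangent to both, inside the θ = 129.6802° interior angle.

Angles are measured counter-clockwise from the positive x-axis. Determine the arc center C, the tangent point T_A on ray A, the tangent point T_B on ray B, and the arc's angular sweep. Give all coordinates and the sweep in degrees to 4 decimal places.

center=(16.0226,-19.1077) T_A=(10.2848,-19.3384) T_B=(12.1815,-14.8391) sweep=50.3198

bisector direction at 337.1426° = (0.921474,-0.388439)
center distance |VC| = r/sin(θ/2) = 5.742434/sin(64.8401°) = 6.344356
C = V + |VC|·bis = (16.0226,-19.1077)
T_A = V + ((C−V)·d_A)·d_A = V + 2.6973·d_A = (10.2848,-19.3384)
T_B = V + ((C−V)·d_B)·d_B = V + 2.6973·d_B = (12.1815,-14.8391)
sweep = 180° − θ = 50.3198°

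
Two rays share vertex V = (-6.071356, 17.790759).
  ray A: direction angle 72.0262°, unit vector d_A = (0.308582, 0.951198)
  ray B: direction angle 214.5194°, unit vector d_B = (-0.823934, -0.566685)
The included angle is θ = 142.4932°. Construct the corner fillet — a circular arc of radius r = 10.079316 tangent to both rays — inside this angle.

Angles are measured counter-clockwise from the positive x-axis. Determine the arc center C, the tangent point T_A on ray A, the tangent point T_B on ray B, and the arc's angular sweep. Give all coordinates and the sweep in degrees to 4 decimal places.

bisector direction at 143.2728° = (-0.801492,0.598006)
center distance |VC| = r/sin(θ/2) = 10.079316/sin(71.2466°) = 10.644417
C = V + |VC|·bis = (-14.6028,24.1562)
T_A = V + ((C−V)·d_A)·d_A = V + 3.4221·d_A = (-5.0153,21.0459)
T_B = V + ((C−V)·d_B)·d_B = V + 3.4221·d_B = (-8.8910,15.8515)
sweep = 180° − θ = 37.5068°

center=(-14.6028,24.1562) T_A=(-5.0153,21.0459) T_B=(-8.8910,15.8515) sweep=37.5068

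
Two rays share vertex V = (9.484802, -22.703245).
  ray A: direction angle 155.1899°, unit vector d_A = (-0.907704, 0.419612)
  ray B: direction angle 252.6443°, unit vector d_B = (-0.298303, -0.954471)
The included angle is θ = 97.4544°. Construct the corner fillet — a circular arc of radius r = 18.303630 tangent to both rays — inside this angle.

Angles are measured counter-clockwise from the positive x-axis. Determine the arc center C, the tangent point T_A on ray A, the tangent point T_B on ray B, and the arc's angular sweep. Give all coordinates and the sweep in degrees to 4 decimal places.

bisector direction at 203.9171° = (-0.914133,-0.405414)
center distance |VC| = r/sin(θ/2) = 18.303630/sin(48.7272°) = 24.353620
C = V + |VC|·bis = (-12.7776,-32.5766)
T_A = V + ((C−V)·d_A)·d_A = V + 16.0647·d_A = (-5.0972,-15.9623)
T_B = V + ((C−V)·d_B)·d_B = V + 16.0647·d_B = (4.6926,-38.0366)
sweep = 180° − θ = 82.5456°

center=(-12.7776,-32.5766) T_A=(-5.0972,-15.9623) T_B=(4.6926,-38.0366) sweep=82.5456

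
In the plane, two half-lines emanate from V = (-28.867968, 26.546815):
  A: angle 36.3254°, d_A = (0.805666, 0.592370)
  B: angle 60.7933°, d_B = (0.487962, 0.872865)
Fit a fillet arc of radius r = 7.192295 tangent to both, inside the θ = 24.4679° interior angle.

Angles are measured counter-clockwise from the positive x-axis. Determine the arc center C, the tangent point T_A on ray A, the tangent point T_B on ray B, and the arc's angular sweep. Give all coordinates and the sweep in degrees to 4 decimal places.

center=(-6.4041,51.9906) T_A=(-2.1436,46.1960) T_B=(-12.6820,55.5002) sweep=155.5321

bisector direction at 48.5594° = (0.661844,0.749642)
center distance |VC| = r/sin(θ/2) = 7.192295/sin(12.2340°) = 33.941303
C = V + |VC|·bis = (-6.4041,51.9906)
T_A = V + ((C−V)·d_A)·d_A = V + 33.1705·d_A = (-2.1436,46.1960)
T_B = V + ((C−V)·d_B)·d_B = V + 33.1705·d_B = (-12.6820,55.5002)
sweep = 180° − θ = 155.5321°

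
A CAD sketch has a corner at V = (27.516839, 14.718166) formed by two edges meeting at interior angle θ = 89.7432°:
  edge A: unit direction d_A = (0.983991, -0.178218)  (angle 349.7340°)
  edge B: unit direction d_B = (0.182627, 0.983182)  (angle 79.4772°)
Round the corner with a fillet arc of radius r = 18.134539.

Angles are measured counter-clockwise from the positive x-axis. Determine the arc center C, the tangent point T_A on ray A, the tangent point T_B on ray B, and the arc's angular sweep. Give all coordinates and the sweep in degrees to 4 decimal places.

bisector direction at 34.6056° = (0.823081,0.567924)
center distance |VC| = r/sin(θ/2) = 18.134539/sin(44.8716°) = 25.703778
C = V + |VC|·bis = (48.6731,29.3160)
T_A = V + ((C−V)·d_A)·d_A = V + 18.2160·d_A = (45.4412,11.4717)
T_B = V + ((C−V)·d_B)·d_B = V + 18.2160·d_B = (30.8436,32.6278)
sweep = 180° − θ = 90.2568°

center=(48.6731,29.3160) T_A=(45.4412,11.4717) T_B=(30.8436,32.6278) sweep=90.2568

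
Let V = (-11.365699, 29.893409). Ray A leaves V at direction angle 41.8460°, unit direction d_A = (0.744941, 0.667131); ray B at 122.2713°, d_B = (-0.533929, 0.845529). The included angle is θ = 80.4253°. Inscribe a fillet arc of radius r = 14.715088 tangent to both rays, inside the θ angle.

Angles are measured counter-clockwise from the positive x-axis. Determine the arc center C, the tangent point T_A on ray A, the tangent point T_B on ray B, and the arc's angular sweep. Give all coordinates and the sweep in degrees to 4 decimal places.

center=(-8.2168,52.4668) T_A=(1.6001,41.5049) T_B=(-20.6588,44.6100) sweep=99.5747

bisector direction at 82.0586° = (0.138159,0.990410)
center distance |VC| = r/sin(θ/2) = 14.715088/sin(40.2126°) = 22.791959
C = V + |VC|·bis = (-8.2168,52.4668)
T_A = V + ((C−V)·d_A)·d_A = V + 17.4052·d_A = (1.6001,41.5049)
T_B = V + ((C−V)·d_B)·d_B = V + 17.4052·d_B = (-20.6588,44.6100)
sweep = 180° − θ = 99.5747°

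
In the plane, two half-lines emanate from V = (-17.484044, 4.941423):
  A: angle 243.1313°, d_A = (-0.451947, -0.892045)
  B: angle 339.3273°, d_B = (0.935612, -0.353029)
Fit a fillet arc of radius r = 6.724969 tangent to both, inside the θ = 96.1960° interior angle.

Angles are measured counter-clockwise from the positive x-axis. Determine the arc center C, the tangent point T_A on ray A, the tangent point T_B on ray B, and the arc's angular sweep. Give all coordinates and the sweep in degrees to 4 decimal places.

center=(-14.2123,-3.4809) T_A=(-20.2113,-0.4415) T_B=(-11.8382,2.8111) sweep=83.8040

bisector direction at 291.2293° = (0.362101,-0.932139)
center distance |VC| = r/sin(θ/2) = 6.724969/sin(48.0980°) = 9.035436
C = V + |VC|·bis = (-14.2123,-3.4809)
T_A = V + ((C−V)·d_A)·d_A = V + 6.0344·d_A = (-20.2113,-0.4415)
T_B = V + ((C−V)·d_B)·d_B = V + 6.0344·d_B = (-11.8382,2.8111)
sweep = 180° − θ = 83.8040°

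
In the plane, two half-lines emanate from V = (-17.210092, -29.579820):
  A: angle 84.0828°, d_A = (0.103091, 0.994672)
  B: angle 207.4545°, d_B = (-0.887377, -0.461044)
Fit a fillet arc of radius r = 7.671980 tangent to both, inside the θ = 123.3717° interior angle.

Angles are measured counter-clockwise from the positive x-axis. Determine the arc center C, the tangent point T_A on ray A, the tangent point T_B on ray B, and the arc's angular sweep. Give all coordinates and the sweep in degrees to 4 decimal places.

bisector direction at 145.7687° = (-0.826773,0.562536)
center distance |VC| = r/sin(θ/2) = 7.671980/sin(61.6859°) = 8.714592
C = V + |VC|·bis = (-24.4151,-24.6775)
T_A = V + ((C−V)·d_A)·d_A = V + 4.1334·d_A = (-16.7840,-25.4685)
T_B = V + ((C−V)·d_B)·d_B = V + 4.1334·d_B = (-20.8780,-31.4855)
sweep = 180° − θ = 56.6283°

center=(-24.4151,-24.6775) T_A=(-16.7840,-25.4685) T_B=(-20.8780,-31.4855) sweep=56.6283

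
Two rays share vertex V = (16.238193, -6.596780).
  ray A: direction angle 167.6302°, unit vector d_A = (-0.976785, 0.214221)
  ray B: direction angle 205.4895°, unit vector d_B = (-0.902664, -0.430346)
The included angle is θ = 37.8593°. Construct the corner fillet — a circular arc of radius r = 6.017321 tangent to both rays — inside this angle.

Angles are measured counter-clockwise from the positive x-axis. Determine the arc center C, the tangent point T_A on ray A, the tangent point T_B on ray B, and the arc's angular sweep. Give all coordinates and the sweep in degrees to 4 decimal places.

center=(-2.1891,-8.7158) T_A=(-0.9000,-2.8382) T_B=(0.4005,-14.1474) sweep=142.1407

bisector direction at 186.5599° = (-0.993453,-0.114241)
center distance |VC| = r/sin(θ/2) = 6.017321/sin(18.9296°) = 18.548680
C = V + |VC|·bis = (-2.1891,-8.7158)
T_A = V + ((C−V)·d_A)·d_A = V + 17.5455·d_A = (-0.9000,-2.8382)
T_B = V + ((C−V)·d_B)·d_B = V + 17.5455·d_B = (0.4005,-14.1474)
sweep = 180° − θ = 142.1407°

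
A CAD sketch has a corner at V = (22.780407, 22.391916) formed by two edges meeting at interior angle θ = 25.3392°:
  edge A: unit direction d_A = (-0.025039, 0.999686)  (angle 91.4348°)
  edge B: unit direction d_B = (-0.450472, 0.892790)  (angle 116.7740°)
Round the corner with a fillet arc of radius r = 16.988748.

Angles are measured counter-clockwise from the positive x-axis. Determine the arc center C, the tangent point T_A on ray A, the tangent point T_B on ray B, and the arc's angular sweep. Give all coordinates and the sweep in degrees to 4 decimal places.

center=(3.9047,97.5148) T_A=(20.8881,97.9402) T_B=(-11.2627,89.8618) sweep=154.6608

bisector direction at 104.1044° = (-0.243689,0.969853)
center distance |VC| = r/sin(θ/2) = 16.988748/sin(12.6696°) = 77.457979
C = V + |VC|·bis = (3.9047,97.5148)
T_A = V + ((C−V)·d_A)·d_A = V + 75.5720·d_A = (20.8881,97.9402)
T_B = V + ((C−V)·d_B)·d_B = V + 75.5720·d_B = (-11.2627,89.8618)
sweep = 180° − θ = 154.6608°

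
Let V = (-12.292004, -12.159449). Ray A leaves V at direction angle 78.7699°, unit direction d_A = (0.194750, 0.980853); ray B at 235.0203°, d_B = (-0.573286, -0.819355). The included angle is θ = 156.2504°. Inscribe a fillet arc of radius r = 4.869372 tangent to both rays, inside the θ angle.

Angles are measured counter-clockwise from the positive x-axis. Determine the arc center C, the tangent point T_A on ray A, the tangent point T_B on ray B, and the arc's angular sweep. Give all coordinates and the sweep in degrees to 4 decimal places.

center=(-16.8687,-10.2068) T_A=(-12.0926,-11.1552) T_B=(-12.8790,-12.9984) sweep=23.7496

bisector direction at 156.8951° = (-0.919788,0.392416)
center distance |VC| = r/sin(θ/2) = 4.869372/sin(78.1252°) = 4.975857
C = V + |VC|·bis = (-16.8687,-10.2068)
T_A = V + ((C−V)·d_A)·d_A = V + 1.0239·d_A = (-12.0926,-11.1552)
T_B = V + ((C−V)·d_B)·d_B = V + 1.0239·d_B = (-12.8790,-12.9984)
sweep = 180° − θ = 23.7496°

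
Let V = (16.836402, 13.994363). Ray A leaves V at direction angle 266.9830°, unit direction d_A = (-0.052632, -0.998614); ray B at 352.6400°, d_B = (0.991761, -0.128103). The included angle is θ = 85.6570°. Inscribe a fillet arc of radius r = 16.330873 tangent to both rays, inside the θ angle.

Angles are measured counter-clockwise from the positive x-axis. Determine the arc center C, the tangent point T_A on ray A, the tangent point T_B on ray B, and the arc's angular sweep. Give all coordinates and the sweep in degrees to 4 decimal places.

center=(32.2174,-4.4589) T_A=(15.9091,-3.5994) T_B=(34.3094,11.7374) sweep=94.3430

bisector direction at 309.8115° = (0.640264,-0.768155)
center distance |VC| = r/sin(θ/2) = 16.330873/sin(42.8285°) = 24.022837
C = V + |VC|·bis = (32.2174,-4.4589)
T_A = V + ((C−V)·d_A)·d_A = V + 17.6182·d_A = (15.9091,-3.5994)
T_B = V + ((C−V)·d_B)·d_B = V + 17.6182·d_B = (34.3094,11.7374)
sweep = 180° − θ = 94.3430°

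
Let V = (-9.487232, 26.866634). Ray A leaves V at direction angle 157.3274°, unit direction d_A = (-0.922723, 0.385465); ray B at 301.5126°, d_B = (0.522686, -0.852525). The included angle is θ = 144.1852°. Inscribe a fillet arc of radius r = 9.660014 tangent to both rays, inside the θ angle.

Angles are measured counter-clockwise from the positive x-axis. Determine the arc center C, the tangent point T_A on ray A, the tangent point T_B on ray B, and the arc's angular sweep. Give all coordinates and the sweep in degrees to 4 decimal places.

bisector direction at 229.4200° = (-0.650509,-0.759498)
center distance |VC| = r/sin(θ/2) = 9.660014/sin(72.0926°) = 10.151822
C = V + |VC|·bis = (-16.0911,19.1563)
T_A = V + ((C−V)·d_A)·d_A = V + 3.1215·d_A = (-12.3675,28.0699)
T_B = V + ((C−V)·d_B)·d_B = V + 3.1215·d_B = (-7.8557,24.2055)
sweep = 180° − θ = 35.8148°

center=(-16.0911,19.1563) T_A=(-12.3675,28.0699) T_B=(-7.8557,24.2055) sweep=35.8148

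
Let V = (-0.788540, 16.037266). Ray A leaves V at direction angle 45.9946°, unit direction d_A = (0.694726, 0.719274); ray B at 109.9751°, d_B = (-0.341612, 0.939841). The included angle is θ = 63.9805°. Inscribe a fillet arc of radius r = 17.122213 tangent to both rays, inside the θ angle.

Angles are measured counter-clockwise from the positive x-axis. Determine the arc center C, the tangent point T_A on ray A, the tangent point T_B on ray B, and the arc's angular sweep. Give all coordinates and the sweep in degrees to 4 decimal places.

bisector direction at 77.9848° = (0.208170,0.978093)
center distance |VC| = r/sin(θ/2) = 17.122213/sin(31.9902°) = 32.319786
C = V + |VC|·bis = (5.9395,47.6490)
T_A = V + ((C−V)·d_A)·d_A = V + 27.4116·d_A = (18.2550,35.7538)
T_B = V + ((C−V)·d_B)·d_B = V + 27.4116·d_B = (-10.1527,41.7999)
sweep = 180° − θ = 116.0195°

center=(5.9395,47.6490) T_A=(18.2550,35.7538) T_B=(-10.1527,41.7999) sweep=116.0195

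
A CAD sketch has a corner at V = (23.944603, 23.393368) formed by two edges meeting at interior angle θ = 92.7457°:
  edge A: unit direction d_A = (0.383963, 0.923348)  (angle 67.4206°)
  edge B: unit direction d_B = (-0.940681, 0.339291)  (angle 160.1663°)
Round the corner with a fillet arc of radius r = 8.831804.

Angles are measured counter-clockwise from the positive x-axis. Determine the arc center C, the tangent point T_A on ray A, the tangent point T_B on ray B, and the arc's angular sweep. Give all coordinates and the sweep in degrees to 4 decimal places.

bisector direction at 113.7934° = (-0.403441,0.915006)
center distance |VC| = r/sin(θ/2) = 8.831804/sin(46.3728°) = 12.201236
C = V + |VC|·bis = (19.0221,34.5576)
T_A = V + ((C−V)·d_A)·d_A = V + 8.4184·d_A = (27.1770,31.1665)
T_B = V + ((C−V)·d_B)·d_B = V + 8.4184·d_B = (16.0256,26.2497)
sweep = 180° − θ = 87.2543°

center=(19.0221,34.5576) T_A=(27.1770,31.1665) T_B=(16.0256,26.2497) sweep=87.2543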